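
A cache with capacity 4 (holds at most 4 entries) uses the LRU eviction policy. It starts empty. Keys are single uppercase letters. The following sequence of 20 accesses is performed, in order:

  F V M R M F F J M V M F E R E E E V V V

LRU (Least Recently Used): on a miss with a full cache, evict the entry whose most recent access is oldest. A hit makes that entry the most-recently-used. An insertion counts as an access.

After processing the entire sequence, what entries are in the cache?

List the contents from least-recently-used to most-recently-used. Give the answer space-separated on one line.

Answer: F R E V

Derivation:
LRU simulation (capacity=4):
  1. access F: MISS. Cache (LRU->MRU): [F]
  2. access V: MISS. Cache (LRU->MRU): [F V]
  3. access M: MISS. Cache (LRU->MRU): [F V M]
  4. access R: MISS. Cache (LRU->MRU): [F V M R]
  5. access M: HIT. Cache (LRU->MRU): [F V R M]
  6. access F: HIT. Cache (LRU->MRU): [V R M F]
  7. access F: HIT. Cache (LRU->MRU): [V R M F]
  8. access J: MISS, evict V. Cache (LRU->MRU): [R M F J]
  9. access M: HIT. Cache (LRU->MRU): [R F J M]
  10. access V: MISS, evict R. Cache (LRU->MRU): [F J M V]
  11. access M: HIT. Cache (LRU->MRU): [F J V M]
  12. access F: HIT. Cache (LRU->MRU): [J V M F]
  13. access E: MISS, evict J. Cache (LRU->MRU): [V M F E]
  14. access R: MISS, evict V. Cache (LRU->MRU): [M F E R]
  15. access E: HIT. Cache (LRU->MRU): [M F R E]
  16. access E: HIT. Cache (LRU->MRU): [M F R E]
  17. access E: HIT. Cache (LRU->MRU): [M F R E]
  18. access V: MISS, evict M. Cache (LRU->MRU): [F R E V]
  19. access V: HIT. Cache (LRU->MRU): [F R E V]
  20. access V: HIT. Cache (LRU->MRU): [F R E V]
Total: 11 hits, 9 misses, 5 evictions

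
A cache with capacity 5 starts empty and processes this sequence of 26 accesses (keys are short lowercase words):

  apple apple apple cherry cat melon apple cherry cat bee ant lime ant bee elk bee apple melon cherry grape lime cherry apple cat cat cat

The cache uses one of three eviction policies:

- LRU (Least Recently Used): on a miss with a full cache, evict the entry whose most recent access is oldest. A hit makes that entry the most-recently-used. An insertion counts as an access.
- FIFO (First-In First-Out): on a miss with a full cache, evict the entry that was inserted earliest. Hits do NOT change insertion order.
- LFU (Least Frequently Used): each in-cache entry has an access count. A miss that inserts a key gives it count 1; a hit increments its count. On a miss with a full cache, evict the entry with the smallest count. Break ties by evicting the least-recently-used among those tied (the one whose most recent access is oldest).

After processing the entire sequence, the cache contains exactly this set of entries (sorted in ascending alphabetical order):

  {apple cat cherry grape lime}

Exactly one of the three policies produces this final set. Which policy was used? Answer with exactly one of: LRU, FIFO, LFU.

Answer: LRU

Derivation:
Simulating under each policy and comparing final sets:
  LRU: final set = {apple cat cherry grape lime} -> MATCHES target
  FIFO: final set = {cat cherry grape lime melon} -> differs
  LFU: final set = {ant apple cat cherry lime} -> differs
Only LRU produces the target set.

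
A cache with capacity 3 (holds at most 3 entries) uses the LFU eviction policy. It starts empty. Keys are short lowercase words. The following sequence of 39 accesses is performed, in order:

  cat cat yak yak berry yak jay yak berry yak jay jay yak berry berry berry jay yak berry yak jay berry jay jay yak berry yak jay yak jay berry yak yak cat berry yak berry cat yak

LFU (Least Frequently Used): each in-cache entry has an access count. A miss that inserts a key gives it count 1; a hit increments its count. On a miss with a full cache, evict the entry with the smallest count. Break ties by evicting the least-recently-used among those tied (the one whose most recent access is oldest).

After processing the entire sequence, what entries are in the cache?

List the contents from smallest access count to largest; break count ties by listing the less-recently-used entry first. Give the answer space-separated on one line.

Answer: cat jay yak

Derivation:
LFU simulation (capacity=3):
  1. access cat: MISS. Cache: [cat(c=1)]
  2. access cat: HIT, count now 2. Cache: [cat(c=2)]
  3. access yak: MISS. Cache: [yak(c=1) cat(c=2)]
  4. access yak: HIT, count now 2. Cache: [cat(c=2) yak(c=2)]
  5. access berry: MISS. Cache: [berry(c=1) cat(c=2) yak(c=2)]
  6. access yak: HIT, count now 3. Cache: [berry(c=1) cat(c=2) yak(c=3)]
  7. access jay: MISS, evict berry(c=1). Cache: [jay(c=1) cat(c=2) yak(c=3)]
  8. access yak: HIT, count now 4. Cache: [jay(c=1) cat(c=2) yak(c=4)]
  9. access berry: MISS, evict jay(c=1). Cache: [berry(c=1) cat(c=2) yak(c=4)]
  10. access yak: HIT, count now 5. Cache: [berry(c=1) cat(c=2) yak(c=5)]
  11. access jay: MISS, evict berry(c=1). Cache: [jay(c=1) cat(c=2) yak(c=5)]
  12. access jay: HIT, count now 2. Cache: [cat(c=2) jay(c=2) yak(c=5)]
  13. access yak: HIT, count now 6. Cache: [cat(c=2) jay(c=2) yak(c=6)]
  14. access berry: MISS, evict cat(c=2). Cache: [berry(c=1) jay(c=2) yak(c=6)]
  15. access berry: HIT, count now 2. Cache: [jay(c=2) berry(c=2) yak(c=6)]
  16. access berry: HIT, count now 3. Cache: [jay(c=2) berry(c=3) yak(c=6)]
  17. access jay: HIT, count now 3. Cache: [berry(c=3) jay(c=3) yak(c=6)]
  18. access yak: HIT, count now 7. Cache: [berry(c=3) jay(c=3) yak(c=7)]
  19. access berry: HIT, count now 4. Cache: [jay(c=3) berry(c=4) yak(c=7)]
  20. access yak: HIT, count now 8. Cache: [jay(c=3) berry(c=4) yak(c=8)]
  21. access jay: HIT, count now 4. Cache: [berry(c=4) jay(c=4) yak(c=8)]
  22. access berry: HIT, count now 5. Cache: [jay(c=4) berry(c=5) yak(c=8)]
  23. access jay: HIT, count now 5. Cache: [berry(c=5) jay(c=5) yak(c=8)]
  24. access jay: HIT, count now 6. Cache: [berry(c=5) jay(c=6) yak(c=8)]
  25. access yak: HIT, count now 9. Cache: [berry(c=5) jay(c=6) yak(c=9)]
  26. access berry: HIT, count now 6. Cache: [jay(c=6) berry(c=6) yak(c=9)]
  27. access yak: HIT, count now 10. Cache: [jay(c=6) berry(c=6) yak(c=10)]
  28. access jay: HIT, count now 7. Cache: [berry(c=6) jay(c=7) yak(c=10)]
  29. access yak: HIT, count now 11. Cache: [berry(c=6) jay(c=7) yak(c=11)]
  30. access jay: HIT, count now 8. Cache: [berry(c=6) jay(c=8) yak(c=11)]
  31. access berry: HIT, count now 7. Cache: [berry(c=7) jay(c=8) yak(c=11)]
  32. access yak: HIT, count now 12. Cache: [berry(c=7) jay(c=8) yak(c=12)]
  33. access yak: HIT, count now 13. Cache: [berry(c=7) jay(c=8) yak(c=13)]
  34. access cat: MISS, evict berry(c=7). Cache: [cat(c=1) jay(c=8) yak(c=13)]
  35. access berry: MISS, evict cat(c=1). Cache: [berry(c=1) jay(c=8) yak(c=13)]
  36. access yak: HIT, count now 14. Cache: [berry(c=1) jay(c=8) yak(c=14)]
  37. access berry: HIT, count now 2. Cache: [berry(c=2) jay(c=8) yak(c=14)]
  38. access cat: MISS, evict berry(c=2). Cache: [cat(c=1) jay(c=8) yak(c=14)]
  39. access yak: HIT, count now 15. Cache: [cat(c=1) jay(c=8) yak(c=15)]
Total: 29 hits, 10 misses, 7 evictions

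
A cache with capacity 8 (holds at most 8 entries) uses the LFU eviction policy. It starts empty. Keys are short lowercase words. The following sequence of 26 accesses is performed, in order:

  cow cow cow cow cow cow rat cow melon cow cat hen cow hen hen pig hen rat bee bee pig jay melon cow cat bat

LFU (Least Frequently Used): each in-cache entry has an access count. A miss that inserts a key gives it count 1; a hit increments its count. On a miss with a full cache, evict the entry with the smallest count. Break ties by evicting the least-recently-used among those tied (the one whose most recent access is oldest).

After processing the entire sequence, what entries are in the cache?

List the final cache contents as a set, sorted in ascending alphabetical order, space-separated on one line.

LFU simulation (capacity=8):
  1. access cow: MISS. Cache: [cow(c=1)]
  2. access cow: HIT, count now 2. Cache: [cow(c=2)]
  3. access cow: HIT, count now 3. Cache: [cow(c=3)]
  4. access cow: HIT, count now 4. Cache: [cow(c=4)]
  5. access cow: HIT, count now 5. Cache: [cow(c=5)]
  6. access cow: HIT, count now 6. Cache: [cow(c=6)]
  7. access rat: MISS. Cache: [rat(c=1) cow(c=6)]
  8. access cow: HIT, count now 7. Cache: [rat(c=1) cow(c=7)]
  9. access melon: MISS. Cache: [rat(c=1) melon(c=1) cow(c=7)]
  10. access cow: HIT, count now 8. Cache: [rat(c=1) melon(c=1) cow(c=8)]
  11. access cat: MISS. Cache: [rat(c=1) melon(c=1) cat(c=1) cow(c=8)]
  12. access hen: MISS. Cache: [rat(c=1) melon(c=1) cat(c=1) hen(c=1) cow(c=8)]
  13. access cow: HIT, count now 9. Cache: [rat(c=1) melon(c=1) cat(c=1) hen(c=1) cow(c=9)]
  14. access hen: HIT, count now 2. Cache: [rat(c=1) melon(c=1) cat(c=1) hen(c=2) cow(c=9)]
  15. access hen: HIT, count now 3. Cache: [rat(c=1) melon(c=1) cat(c=1) hen(c=3) cow(c=9)]
  16. access pig: MISS. Cache: [rat(c=1) melon(c=1) cat(c=1) pig(c=1) hen(c=3) cow(c=9)]
  17. access hen: HIT, count now 4. Cache: [rat(c=1) melon(c=1) cat(c=1) pig(c=1) hen(c=4) cow(c=9)]
  18. access rat: HIT, count now 2. Cache: [melon(c=1) cat(c=1) pig(c=1) rat(c=2) hen(c=4) cow(c=9)]
  19. access bee: MISS. Cache: [melon(c=1) cat(c=1) pig(c=1) bee(c=1) rat(c=2) hen(c=4) cow(c=9)]
  20. access bee: HIT, count now 2. Cache: [melon(c=1) cat(c=1) pig(c=1) rat(c=2) bee(c=2) hen(c=4) cow(c=9)]
  21. access pig: HIT, count now 2. Cache: [melon(c=1) cat(c=1) rat(c=2) bee(c=2) pig(c=2) hen(c=4) cow(c=9)]
  22. access jay: MISS. Cache: [melon(c=1) cat(c=1) jay(c=1) rat(c=2) bee(c=2) pig(c=2) hen(c=4) cow(c=9)]
  23. access melon: HIT, count now 2. Cache: [cat(c=1) jay(c=1) rat(c=2) bee(c=2) pig(c=2) melon(c=2) hen(c=4) cow(c=9)]
  24. access cow: HIT, count now 10. Cache: [cat(c=1) jay(c=1) rat(c=2) bee(c=2) pig(c=2) melon(c=2) hen(c=4) cow(c=10)]
  25. access cat: HIT, count now 2. Cache: [jay(c=1) rat(c=2) bee(c=2) pig(c=2) melon(c=2) cat(c=2) hen(c=4) cow(c=10)]
  26. access bat: MISS, evict jay(c=1). Cache: [bat(c=1) rat(c=2) bee(c=2) pig(c=2) melon(c=2) cat(c=2) hen(c=4) cow(c=10)]
Total: 17 hits, 9 misses, 1 evictions

Answer: bat bee cat cow hen melon pig rat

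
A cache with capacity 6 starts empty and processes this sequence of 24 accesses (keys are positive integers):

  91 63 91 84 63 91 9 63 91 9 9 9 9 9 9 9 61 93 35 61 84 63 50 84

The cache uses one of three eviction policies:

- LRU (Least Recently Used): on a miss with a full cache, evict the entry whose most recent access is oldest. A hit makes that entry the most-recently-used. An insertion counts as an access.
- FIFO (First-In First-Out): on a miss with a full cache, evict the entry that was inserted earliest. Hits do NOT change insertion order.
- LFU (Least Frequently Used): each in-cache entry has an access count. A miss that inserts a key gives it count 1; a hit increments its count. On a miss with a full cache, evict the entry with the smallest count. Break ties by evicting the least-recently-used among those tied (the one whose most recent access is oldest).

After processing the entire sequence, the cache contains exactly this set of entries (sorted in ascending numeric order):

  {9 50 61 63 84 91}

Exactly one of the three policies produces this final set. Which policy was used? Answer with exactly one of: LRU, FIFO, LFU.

Simulating under each policy and comparing final sets:
  LRU: final set = {35 50 61 63 84 93} -> differs
  FIFO: final set = {9 35 50 61 84 93} -> differs
  LFU: final set = {9 50 61 63 84 91} -> MATCHES target
Only LFU produces the target set.

Answer: LFU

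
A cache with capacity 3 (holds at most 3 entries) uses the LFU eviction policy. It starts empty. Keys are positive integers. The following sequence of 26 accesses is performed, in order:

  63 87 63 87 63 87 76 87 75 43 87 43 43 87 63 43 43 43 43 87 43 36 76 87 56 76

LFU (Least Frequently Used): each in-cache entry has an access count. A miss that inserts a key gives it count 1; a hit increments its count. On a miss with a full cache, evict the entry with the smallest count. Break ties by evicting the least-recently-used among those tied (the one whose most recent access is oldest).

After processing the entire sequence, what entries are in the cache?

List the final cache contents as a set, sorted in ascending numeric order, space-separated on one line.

Answer: 43 76 87

Derivation:
LFU simulation (capacity=3):
  1. access 63: MISS. Cache: [63(c=1)]
  2. access 87: MISS. Cache: [63(c=1) 87(c=1)]
  3. access 63: HIT, count now 2. Cache: [87(c=1) 63(c=2)]
  4. access 87: HIT, count now 2. Cache: [63(c=2) 87(c=2)]
  5. access 63: HIT, count now 3. Cache: [87(c=2) 63(c=3)]
  6. access 87: HIT, count now 3. Cache: [63(c=3) 87(c=3)]
  7. access 76: MISS. Cache: [76(c=1) 63(c=3) 87(c=3)]
  8. access 87: HIT, count now 4. Cache: [76(c=1) 63(c=3) 87(c=4)]
  9. access 75: MISS, evict 76(c=1). Cache: [75(c=1) 63(c=3) 87(c=4)]
  10. access 43: MISS, evict 75(c=1). Cache: [43(c=1) 63(c=3) 87(c=4)]
  11. access 87: HIT, count now 5. Cache: [43(c=1) 63(c=3) 87(c=5)]
  12. access 43: HIT, count now 2. Cache: [43(c=2) 63(c=3) 87(c=5)]
  13. access 43: HIT, count now 3. Cache: [63(c=3) 43(c=3) 87(c=5)]
  14. access 87: HIT, count now 6. Cache: [63(c=3) 43(c=3) 87(c=6)]
  15. access 63: HIT, count now 4. Cache: [43(c=3) 63(c=4) 87(c=6)]
  16. access 43: HIT, count now 4. Cache: [63(c=4) 43(c=4) 87(c=6)]
  17. access 43: HIT, count now 5. Cache: [63(c=4) 43(c=5) 87(c=6)]
  18. access 43: HIT, count now 6. Cache: [63(c=4) 87(c=6) 43(c=6)]
  19. access 43: HIT, count now 7. Cache: [63(c=4) 87(c=6) 43(c=7)]
  20. access 87: HIT, count now 7. Cache: [63(c=4) 43(c=7) 87(c=7)]
  21. access 43: HIT, count now 8. Cache: [63(c=4) 87(c=7) 43(c=8)]
  22. access 36: MISS, evict 63(c=4). Cache: [36(c=1) 87(c=7) 43(c=8)]
  23. access 76: MISS, evict 36(c=1). Cache: [76(c=1) 87(c=7) 43(c=8)]
  24. access 87: HIT, count now 8. Cache: [76(c=1) 43(c=8) 87(c=8)]
  25. access 56: MISS, evict 76(c=1). Cache: [56(c=1) 43(c=8) 87(c=8)]
  26. access 76: MISS, evict 56(c=1). Cache: [76(c=1) 43(c=8) 87(c=8)]
Total: 17 hits, 9 misses, 6 evictions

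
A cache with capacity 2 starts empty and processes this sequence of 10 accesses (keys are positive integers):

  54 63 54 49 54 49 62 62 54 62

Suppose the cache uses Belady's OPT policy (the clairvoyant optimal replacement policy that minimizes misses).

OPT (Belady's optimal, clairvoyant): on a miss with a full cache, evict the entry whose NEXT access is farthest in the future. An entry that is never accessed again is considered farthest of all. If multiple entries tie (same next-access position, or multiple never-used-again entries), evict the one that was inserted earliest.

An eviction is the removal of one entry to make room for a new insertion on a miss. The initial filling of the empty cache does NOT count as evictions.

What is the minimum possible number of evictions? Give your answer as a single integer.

OPT (Belady) simulation (capacity=2):
  1. access 54: MISS. Cache: [54]
  2. access 63: MISS. Cache: [54 63]
  3. access 54: HIT. Next use of 54: step 5. Cache: [54 63]
  4. access 49: MISS, evict 63 (next use: never). Cache: [54 49]
  5. access 54: HIT. Next use of 54: step 9. Cache: [54 49]
  6. access 49: HIT. Next use of 49: never. Cache: [54 49]
  7. access 62: MISS, evict 49 (next use: never). Cache: [54 62]
  8. access 62: HIT. Next use of 62: step 10. Cache: [54 62]
  9. access 54: HIT. Next use of 54: never. Cache: [54 62]
  10. access 62: HIT. Next use of 62: never. Cache: [54 62]
Total: 6 hits, 4 misses, 2 evictions

Answer: 2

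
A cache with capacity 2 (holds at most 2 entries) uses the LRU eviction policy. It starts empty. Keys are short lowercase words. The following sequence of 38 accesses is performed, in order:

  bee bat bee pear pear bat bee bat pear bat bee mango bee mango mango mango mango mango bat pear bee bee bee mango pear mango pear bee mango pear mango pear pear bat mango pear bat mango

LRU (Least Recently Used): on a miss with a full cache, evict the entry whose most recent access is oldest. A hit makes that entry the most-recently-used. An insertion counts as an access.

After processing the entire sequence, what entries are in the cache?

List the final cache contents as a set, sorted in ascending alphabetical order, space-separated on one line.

Answer: bat mango

Derivation:
LRU simulation (capacity=2):
  1. access bee: MISS. Cache (LRU->MRU): [bee]
  2. access bat: MISS. Cache (LRU->MRU): [bee bat]
  3. access bee: HIT. Cache (LRU->MRU): [bat bee]
  4. access pear: MISS, evict bat. Cache (LRU->MRU): [bee pear]
  5. access pear: HIT. Cache (LRU->MRU): [bee pear]
  6. access bat: MISS, evict bee. Cache (LRU->MRU): [pear bat]
  7. access bee: MISS, evict pear. Cache (LRU->MRU): [bat bee]
  8. access bat: HIT. Cache (LRU->MRU): [bee bat]
  9. access pear: MISS, evict bee. Cache (LRU->MRU): [bat pear]
  10. access bat: HIT. Cache (LRU->MRU): [pear bat]
  11. access bee: MISS, evict pear. Cache (LRU->MRU): [bat bee]
  12. access mango: MISS, evict bat. Cache (LRU->MRU): [bee mango]
  13. access bee: HIT. Cache (LRU->MRU): [mango bee]
  14. access mango: HIT. Cache (LRU->MRU): [bee mango]
  15. access mango: HIT. Cache (LRU->MRU): [bee mango]
  16. access mango: HIT. Cache (LRU->MRU): [bee mango]
  17. access mango: HIT. Cache (LRU->MRU): [bee mango]
  18. access mango: HIT. Cache (LRU->MRU): [bee mango]
  19. access bat: MISS, evict bee. Cache (LRU->MRU): [mango bat]
  20. access pear: MISS, evict mango. Cache (LRU->MRU): [bat pear]
  21. access bee: MISS, evict bat. Cache (LRU->MRU): [pear bee]
  22. access bee: HIT. Cache (LRU->MRU): [pear bee]
  23. access bee: HIT. Cache (LRU->MRU): [pear bee]
  24. access mango: MISS, evict pear. Cache (LRU->MRU): [bee mango]
  25. access pear: MISS, evict bee. Cache (LRU->MRU): [mango pear]
  26. access mango: HIT. Cache (LRU->MRU): [pear mango]
  27. access pear: HIT. Cache (LRU->MRU): [mango pear]
  28. access bee: MISS, evict mango. Cache (LRU->MRU): [pear bee]
  29. access mango: MISS, evict pear. Cache (LRU->MRU): [bee mango]
  30. access pear: MISS, evict bee. Cache (LRU->MRU): [mango pear]
  31. access mango: HIT. Cache (LRU->MRU): [pear mango]
  32. access pear: HIT. Cache (LRU->MRU): [mango pear]
  33. access pear: HIT. Cache (LRU->MRU): [mango pear]
  34. access bat: MISS, evict mango. Cache (LRU->MRU): [pear bat]
  35. access mango: MISS, evict pear. Cache (LRU->MRU): [bat mango]
  36. access pear: MISS, evict bat. Cache (LRU->MRU): [mango pear]
  37. access bat: MISS, evict mango. Cache (LRU->MRU): [pear bat]
  38. access mango: MISS, evict pear. Cache (LRU->MRU): [bat mango]
Total: 17 hits, 21 misses, 19 evictions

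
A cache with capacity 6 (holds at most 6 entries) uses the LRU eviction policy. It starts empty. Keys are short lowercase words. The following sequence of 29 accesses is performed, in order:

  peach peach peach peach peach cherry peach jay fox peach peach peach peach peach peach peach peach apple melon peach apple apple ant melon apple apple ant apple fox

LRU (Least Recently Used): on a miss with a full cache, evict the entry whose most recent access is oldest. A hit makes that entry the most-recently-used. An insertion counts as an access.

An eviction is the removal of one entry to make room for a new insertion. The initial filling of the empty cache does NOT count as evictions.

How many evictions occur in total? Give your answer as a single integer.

LRU simulation (capacity=6):
  1. access peach: MISS. Cache (LRU->MRU): [peach]
  2. access peach: HIT. Cache (LRU->MRU): [peach]
  3. access peach: HIT. Cache (LRU->MRU): [peach]
  4. access peach: HIT. Cache (LRU->MRU): [peach]
  5. access peach: HIT. Cache (LRU->MRU): [peach]
  6. access cherry: MISS. Cache (LRU->MRU): [peach cherry]
  7. access peach: HIT. Cache (LRU->MRU): [cherry peach]
  8. access jay: MISS. Cache (LRU->MRU): [cherry peach jay]
  9. access fox: MISS. Cache (LRU->MRU): [cherry peach jay fox]
  10. access peach: HIT. Cache (LRU->MRU): [cherry jay fox peach]
  11. access peach: HIT. Cache (LRU->MRU): [cherry jay fox peach]
  12. access peach: HIT. Cache (LRU->MRU): [cherry jay fox peach]
  13. access peach: HIT. Cache (LRU->MRU): [cherry jay fox peach]
  14. access peach: HIT. Cache (LRU->MRU): [cherry jay fox peach]
  15. access peach: HIT. Cache (LRU->MRU): [cherry jay fox peach]
  16. access peach: HIT. Cache (LRU->MRU): [cherry jay fox peach]
  17. access peach: HIT. Cache (LRU->MRU): [cherry jay fox peach]
  18. access apple: MISS. Cache (LRU->MRU): [cherry jay fox peach apple]
  19. access melon: MISS. Cache (LRU->MRU): [cherry jay fox peach apple melon]
  20. access peach: HIT. Cache (LRU->MRU): [cherry jay fox apple melon peach]
  21. access apple: HIT. Cache (LRU->MRU): [cherry jay fox melon peach apple]
  22. access apple: HIT. Cache (LRU->MRU): [cherry jay fox melon peach apple]
  23. access ant: MISS, evict cherry. Cache (LRU->MRU): [jay fox melon peach apple ant]
  24. access melon: HIT. Cache (LRU->MRU): [jay fox peach apple ant melon]
  25. access apple: HIT. Cache (LRU->MRU): [jay fox peach ant melon apple]
  26. access apple: HIT. Cache (LRU->MRU): [jay fox peach ant melon apple]
  27. access ant: HIT. Cache (LRU->MRU): [jay fox peach melon apple ant]
  28. access apple: HIT. Cache (LRU->MRU): [jay fox peach melon ant apple]
  29. access fox: HIT. Cache (LRU->MRU): [jay peach melon ant apple fox]
Total: 22 hits, 7 misses, 1 evictions

Answer: 1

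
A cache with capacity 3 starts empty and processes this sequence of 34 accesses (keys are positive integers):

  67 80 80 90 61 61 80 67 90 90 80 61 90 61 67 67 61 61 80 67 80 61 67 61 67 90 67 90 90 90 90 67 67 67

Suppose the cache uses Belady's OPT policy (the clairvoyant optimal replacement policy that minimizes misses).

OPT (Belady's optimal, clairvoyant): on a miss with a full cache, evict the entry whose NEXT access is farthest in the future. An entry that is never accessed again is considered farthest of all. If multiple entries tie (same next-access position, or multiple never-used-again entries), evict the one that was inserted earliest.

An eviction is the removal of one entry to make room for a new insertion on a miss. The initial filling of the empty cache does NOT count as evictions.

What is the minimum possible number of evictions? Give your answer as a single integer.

OPT (Belady) simulation (capacity=3):
  1. access 67: MISS. Cache: [67]
  2. access 80: MISS. Cache: [67 80]
  3. access 80: HIT. Next use of 80: step 7. Cache: [67 80]
  4. access 90: MISS. Cache: [67 80 90]
  5. access 61: MISS, evict 90 (next use: step 9). Cache: [67 80 61]
  6. access 61: HIT. Next use of 61: step 12. Cache: [67 80 61]
  7. access 80: HIT. Next use of 80: step 11. Cache: [67 80 61]
  8. access 67: HIT. Next use of 67: step 15. Cache: [67 80 61]
  9. access 90: MISS, evict 67 (next use: step 15). Cache: [80 61 90]
  10. access 90: HIT. Next use of 90: step 13. Cache: [80 61 90]
  11. access 80: HIT. Next use of 80: step 19. Cache: [80 61 90]
  12. access 61: HIT. Next use of 61: step 14. Cache: [80 61 90]
  13. access 90: HIT. Next use of 90: step 26. Cache: [80 61 90]
  14. access 61: HIT. Next use of 61: step 17. Cache: [80 61 90]
  15. access 67: MISS, evict 90 (next use: step 26). Cache: [80 61 67]
  16. access 67: HIT. Next use of 67: step 20. Cache: [80 61 67]
  17. access 61: HIT. Next use of 61: step 18. Cache: [80 61 67]
  18. access 61: HIT. Next use of 61: step 22. Cache: [80 61 67]
  19. access 80: HIT. Next use of 80: step 21. Cache: [80 61 67]
  20. access 67: HIT. Next use of 67: step 23. Cache: [80 61 67]
  21. access 80: HIT. Next use of 80: never. Cache: [80 61 67]
  22. access 61: HIT. Next use of 61: step 24. Cache: [80 61 67]
  23. access 67: HIT. Next use of 67: step 25. Cache: [80 61 67]
  24. access 61: HIT. Next use of 61: never. Cache: [80 61 67]
  25. access 67: HIT. Next use of 67: step 27. Cache: [80 61 67]
  26. access 90: MISS, evict 80 (next use: never). Cache: [61 67 90]
  27. access 67: HIT. Next use of 67: step 32. Cache: [61 67 90]
  28. access 90: HIT. Next use of 90: step 29. Cache: [61 67 90]
  29. access 90: HIT. Next use of 90: step 30. Cache: [61 67 90]
  30. access 90: HIT. Next use of 90: step 31. Cache: [61 67 90]
  31. access 90: HIT. Next use of 90: never. Cache: [61 67 90]
  32. access 67: HIT. Next use of 67: step 33. Cache: [61 67 90]
  33. access 67: HIT. Next use of 67: step 34. Cache: [61 67 90]
  34. access 67: HIT. Next use of 67: never. Cache: [61 67 90]
Total: 27 hits, 7 misses, 4 evictions

Answer: 4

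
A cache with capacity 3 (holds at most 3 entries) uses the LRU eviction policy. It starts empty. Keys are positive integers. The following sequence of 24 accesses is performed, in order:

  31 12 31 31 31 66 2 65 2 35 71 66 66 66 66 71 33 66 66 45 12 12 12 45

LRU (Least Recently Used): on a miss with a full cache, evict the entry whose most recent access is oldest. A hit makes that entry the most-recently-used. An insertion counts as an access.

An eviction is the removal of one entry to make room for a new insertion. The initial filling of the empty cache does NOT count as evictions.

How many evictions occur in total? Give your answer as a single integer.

Answer: 8

Derivation:
LRU simulation (capacity=3):
  1. access 31: MISS. Cache (LRU->MRU): [31]
  2. access 12: MISS. Cache (LRU->MRU): [31 12]
  3. access 31: HIT. Cache (LRU->MRU): [12 31]
  4. access 31: HIT. Cache (LRU->MRU): [12 31]
  5. access 31: HIT. Cache (LRU->MRU): [12 31]
  6. access 66: MISS. Cache (LRU->MRU): [12 31 66]
  7. access 2: MISS, evict 12. Cache (LRU->MRU): [31 66 2]
  8. access 65: MISS, evict 31. Cache (LRU->MRU): [66 2 65]
  9. access 2: HIT. Cache (LRU->MRU): [66 65 2]
  10. access 35: MISS, evict 66. Cache (LRU->MRU): [65 2 35]
  11. access 71: MISS, evict 65. Cache (LRU->MRU): [2 35 71]
  12. access 66: MISS, evict 2. Cache (LRU->MRU): [35 71 66]
  13. access 66: HIT. Cache (LRU->MRU): [35 71 66]
  14. access 66: HIT. Cache (LRU->MRU): [35 71 66]
  15. access 66: HIT. Cache (LRU->MRU): [35 71 66]
  16. access 71: HIT. Cache (LRU->MRU): [35 66 71]
  17. access 33: MISS, evict 35. Cache (LRU->MRU): [66 71 33]
  18. access 66: HIT. Cache (LRU->MRU): [71 33 66]
  19. access 66: HIT. Cache (LRU->MRU): [71 33 66]
  20. access 45: MISS, evict 71. Cache (LRU->MRU): [33 66 45]
  21. access 12: MISS, evict 33. Cache (LRU->MRU): [66 45 12]
  22. access 12: HIT. Cache (LRU->MRU): [66 45 12]
  23. access 12: HIT. Cache (LRU->MRU): [66 45 12]
  24. access 45: HIT. Cache (LRU->MRU): [66 12 45]
Total: 13 hits, 11 misses, 8 evictions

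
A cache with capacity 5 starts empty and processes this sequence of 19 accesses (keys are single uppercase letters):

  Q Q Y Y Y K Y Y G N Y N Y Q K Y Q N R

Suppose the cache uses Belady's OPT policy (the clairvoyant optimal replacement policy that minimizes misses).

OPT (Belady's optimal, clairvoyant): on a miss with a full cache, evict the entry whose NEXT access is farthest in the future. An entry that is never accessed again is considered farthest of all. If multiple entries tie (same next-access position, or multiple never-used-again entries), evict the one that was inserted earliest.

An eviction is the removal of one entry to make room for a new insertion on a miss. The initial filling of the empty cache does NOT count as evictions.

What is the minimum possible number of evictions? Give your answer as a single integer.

OPT (Belady) simulation (capacity=5):
  1. access Q: MISS. Cache: [Q]
  2. access Q: HIT. Next use of Q: step 14. Cache: [Q]
  3. access Y: MISS. Cache: [Q Y]
  4. access Y: HIT. Next use of Y: step 5. Cache: [Q Y]
  5. access Y: HIT. Next use of Y: step 7. Cache: [Q Y]
  6. access K: MISS. Cache: [Q Y K]
  7. access Y: HIT. Next use of Y: step 8. Cache: [Q Y K]
  8. access Y: HIT. Next use of Y: step 11. Cache: [Q Y K]
  9. access G: MISS. Cache: [Q Y K G]
  10. access N: MISS. Cache: [Q Y K G N]
  11. access Y: HIT. Next use of Y: step 13. Cache: [Q Y K G N]
  12. access N: HIT. Next use of N: step 18. Cache: [Q Y K G N]
  13. access Y: HIT. Next use of Y: step 16. Cache: [Q Y K G N]
  14. access Q: HIT. Next use of Q: step 17. Cache: [Q Y K G N]
  15. access K: HIT. Next use of K: never. Cache: [Q Y K G N]
  16. access Y: HIT. Next use of Y: never. Cache: [Q Y K G N]
  17. access Q: HIT. Next use of Q: never. Cache: [Q Y K G N]
  18. access N: HIT. Next use of N: never. Cache: [Q Y K G N]
  19. access R: MISS, evict Q (next use: never). Cache: [Y K G N R]
Total: 13 hits, 6 misses, 1 evictions

Answer: 1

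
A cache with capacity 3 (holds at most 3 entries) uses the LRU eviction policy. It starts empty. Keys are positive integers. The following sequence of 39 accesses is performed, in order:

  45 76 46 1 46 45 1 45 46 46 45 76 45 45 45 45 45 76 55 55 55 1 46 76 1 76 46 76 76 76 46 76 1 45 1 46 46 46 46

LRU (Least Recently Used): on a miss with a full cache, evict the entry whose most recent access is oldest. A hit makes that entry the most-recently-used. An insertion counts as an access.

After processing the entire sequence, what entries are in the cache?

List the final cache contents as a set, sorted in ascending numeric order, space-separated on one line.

Answer: 1 45 46

Derivation:
LRU simulation (capacity=3):
  1. access 45: MISS. Cache (LRU->MRU): [45]
  2. access 76: MISS. Cache (LRU->MRU): [45 76]
  3. access 46: MISS. Cache (LRU->MRU): [45 76 46]
  4. access 1: MISS, evict 45. Cache (LRU->MRU): [76 46 1]
  5. access 46: HIT. Cache (LRU->MRU): [76 1 46]
  6. access 45: MISS, evict 76. Cache (LRU->MRU): [1 46 45]
  7. access 1: HIT. Cache (LRU->MRU): [46 45 1]
  8. access 45: HIT. Cache (LRU->MRU): [46 1 45]
  9. access 46: HIT. Cache (LRU->MRU): [1 45 46]
  10. access 46: HIT. Cache (LRU->MRU): [1 45 46]
  11. access 45: HIT. Cache (LRU->MRU): [1 46 45]
  12. access 76: MISS, evict 1. Cache (LRU->MRU): [46 45 76]
  13. access 45: HIT. Cache (LRU->MRU): [46 76 45]
  14. access 45: HIT. Cache (LRU->MRU): [46 76 45]
  15. access 45: HIT. Cache (LRU->MRU): [46 76 45]
  16. access 45: HIT. Cache (LRU->MRU): [46 76 45]
  17. access 45: HIT. Cache (LRU->MRU): [46 76 45]
  18. access 76: HIT. Cache (LRU->MRU): [46 45 76]
  19. access 55: MISS, evict 46. Cache (LRU->MRU): [45 76 55]
  20. access 55: HIT. Cache (LRU->MRU): [45 76 55]
  21. access 55: HIT. Cache (LRU->MRU): [45 76 55]
  22. access 1: MISS, evict 45. Cache (LRU->MRU): [76 55 1]
  23. access 46: MISS, evict 76. Cache (LRU->MRU): [55 1 46]
  24. access 76: MISS, evict 55. Cache (LRU->MRU): [1 46 76]
  25. access 1: HIT. Cache (LRU->MRU): [46 76 1]
  26. access 76: HIT. Cache (LRU->MRU): [46 1 76]
  27. access 46: HIT. Cache (LRU->MRU): [1 76 46]
  28. access 76: HIT. Cache (LRU->MRU): [1 46 76]
  29. access 76: HIT. Cache (LRU->MRU): [1 46 76]
  30. access 76: HIT. Cache (LRU->MRU): [1 46 76]
  31. access 46: HIT. Cache (LRU->MRU): [1 76 46]
  32. access 76: HIT. Cache (LRU->MRU): [1 46 76]
  33. access 1: HIT. Cache (LRU->MRU): [46 76 1]
  34. access 45: MISS, evict 46. Cache (LRU->MRU): [76 1 45]
  35. access 1: HIT. Cache (LRU->MRU): [76 45 1]
  36. access 46: MISS, evict 76. Cache (LRU->MRU): [45 1 46]
  37. access 46: HIT. Cache (LRU->MRU): [45 1 46]
  38. access 46: HIT. Cache (LRU->MRU): [45 1 46]
  39. access 46: HIT. Cache (LRU->MRU): [45 1 46]
Total: 27 hits, 12 misses, 9 evictions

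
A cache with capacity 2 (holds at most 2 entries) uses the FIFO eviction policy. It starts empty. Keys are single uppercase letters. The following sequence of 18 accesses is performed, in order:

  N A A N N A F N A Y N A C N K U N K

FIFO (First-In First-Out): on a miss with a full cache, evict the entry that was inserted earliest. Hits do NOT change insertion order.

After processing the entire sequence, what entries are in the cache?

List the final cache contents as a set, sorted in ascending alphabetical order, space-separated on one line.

Answer: K N

Derivation:
FIFO simulation (capacity=2):
  1. access N: MISS. Cache (old->new): [N]
  2. access A: MISS. Cache (old->new): [N A]
  3. access A: HIT. Cache (old->new): [N A]
  4. access N: HIT. Cache (old->new): [N A]
  5. access N: HIT. Cache (old->new): [N A]
  6. access A: HIT. Cache (old->new): [N A]
  7. access F: MISS, evict N. Cache (old->new): [A F]
  8. access N: MISS, evict A. Cache (old->new): [F N]
  9. access A: MISS, evict F. Cache (old->new): [N A]
  10. access Y: MISS, evict N. Cache (old->new): [A Y]
  11. access N: MISS, evict A. Cache (old->new): [Y N]
  12. access A: MISS, evict Y. Cache (old->new): [N A]
  13. access C: MISS, evict N. Cache (old->new): [A C]
  14. access N: MISS, evict A. Cache (old->new): [C N]
  15. access K: MISS, evict C. Cache (old->new): [N K]
  16. access U: MISS, evict N. Cache (old->new): [K U]
  17. access N: MISS, evict K. Cache (old->new): [U N]
  18. access K: MISS, evict U. Cache (old->new): [N K]
Total: 4 hits, 14 misses, 12 evictions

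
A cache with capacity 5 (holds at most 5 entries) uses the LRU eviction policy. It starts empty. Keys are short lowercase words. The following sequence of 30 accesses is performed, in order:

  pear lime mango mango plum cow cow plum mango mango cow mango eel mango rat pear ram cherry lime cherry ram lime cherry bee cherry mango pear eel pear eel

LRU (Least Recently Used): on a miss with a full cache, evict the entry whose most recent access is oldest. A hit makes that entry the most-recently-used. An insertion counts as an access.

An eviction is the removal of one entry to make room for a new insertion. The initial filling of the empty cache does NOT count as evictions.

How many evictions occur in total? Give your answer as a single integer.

LRU simulation (capacity=5):
  1. access pear: MISS. Cache (LRU->MRU): [pear]
  2. access lime: MISS. Cache (LRU->MRU): [pear lime]
  3. access mango: MISS. Cache (LRU->MRU): [pear lime mango]
  4. access mango: HIT. Cache (LRU->MRU): [pear lime mango]
  5. access plum: MISS. Cache (LRU->MRU): [pear lime mango plum]
  6. access cow: MISS. Cache (LRU->MRU): [pear lime mango plum cow]
  7. access cow: HIT. Cache (LRU->MRU): [pear lime mango plum cow]
  8. access plum: HIT. Cache (LRU->MRU): [pear lime mango cow plum]
  9. access mango: HIT. Cache (LRU->MRU): [pear lime cow plum mango]
  10. access mango: HIT. Cache (LRU->MRU): [pear lime cow plum mango]
  11. access cow: HIT. Cache (LRU->MRU): [pear lime plum mango cow]
  12. access mango: HIT. Cache (LRU->MRU): [pear lime plum cow mango]
  13. access eel: MISS, evict pear. Cache (LRU->MRU): [lime plum cow mango eel]
  14. access mango: HIT. Cache (LRU->MRU): [lime plum cow eel mango]
  15. access rat: MISS, evict lime. Cache (LRU->MRU): [plum cow eel mango rat]
  16. access pear: MISS, evict plum. Cache (LRU->MRU): [cow eel mango rat pear]
  17. access ram: MISS, evict cow. Cache (LRU->MRU): [eel mango rat pear ram]
  18. access cherry: MISS, evict eel. Cache (LRU->MRU): [mango rat pear ram cherry]
  19. access lime: MISS, evict mango. Cache (LRU->MRU): [rat pear ram cherry lime]
  20. access cherry: HIT. Cache (LRU->MRU): [rat pear ram lime cherry]
  21. access ram: HIT. Cache (LRU->MRU): [rat pear lime cherry ram]
  22. access lime: HIT. Cache (LRU->MRU): [rat pear cherry ram lime]
  23. access cherry: HIT. Cache (LRU->MRU): [rat pear ram lime cherry]
  24. access bee: MISS, evict rat. Cache (LRU->MRU): [pear ram lime cherry bee]
  25. access cherry: HIT. Cache (LRU->MRU): [pear ram lime bee cherry]
  26. access mango: MISS, evict pear. Cache (LRU->MRU): [ram lime bee cherry mango]
  27. access pear: MISS, evict ram. Cache (LRU->MRU): [lime bee cherry mango pear]
  28. access eel: MISS, evict lime. Cache (LRU->MRU): [bee cherry mango pear eel]
  29. access pear: HIT. Cache (LRU->MRU): [bee cherry mango eel pear]
  30. access eel: HIT. Cache (LRU->MRU): [bee cherry mango pear eel]
Total: 15 hits, 15 misses, 10 evictions

Answer: 10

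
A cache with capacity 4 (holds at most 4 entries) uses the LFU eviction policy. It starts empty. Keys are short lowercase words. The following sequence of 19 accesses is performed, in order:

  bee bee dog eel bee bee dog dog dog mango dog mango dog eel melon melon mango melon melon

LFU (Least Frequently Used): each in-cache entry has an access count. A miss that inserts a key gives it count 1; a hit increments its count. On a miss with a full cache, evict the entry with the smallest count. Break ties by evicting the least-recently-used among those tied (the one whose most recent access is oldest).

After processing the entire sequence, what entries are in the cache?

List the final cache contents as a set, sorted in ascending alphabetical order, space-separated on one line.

LFU simulation (capacity=4):
  1. access bee: MISS. Cache: [bee(c=1)]
  2. access bee: HIT, count now 2. Cache: [bee(c=2)]
  3. access dog: MISS. Cache: [dog(c=1) bee(c=2)]
  4. access eel: MISS. Cache: [dog(c=1) eel(c=1) bee(c=2)]
  5. access bee: HIT, count now 3. Cache: [dog(c=1) eel(c=1) bee(c=3)]
  6. access bee: HIT, count now 4. Cache: [dog(c=1) eel(c=1) bee(c=4)]
  7. access dog: HIT, count now 2. Cache: [eel(c=1) dog(c=2) bee(c=4)]
  8. access dog: HIT, count now 3. Cache: [eel(c=1) dog(c=3) bee(c=4)]
  9. access dog: HIT, count now 4. Cache: [eel(c=1) bee(c=4) dog(c=4)]
  10. access mango: MISS. Cache: [eel(c=1) mango(c=1) bee(c=4) dog(c=4)]
  11. access dog: HIT, count now 5. Cache: [eel(c=1) mango(c=1) bee(c=4) dog(c=5)]
  12. access mango: HIT, count now 2. Cache: [eel(c=1) mango(c=2) bee(c=4) dog(c=5)]
  13. access dog: HIT, count now 6. Cache: [eel(c=1) mango(c=2) bee(c=4) dog(c=6)]
  14. access eel: HIT, count now 2. Cache: [mango(c=2) eel(c=2) bee(c=4) dog(c=6)]
  15. access melon: MISS, evict mango(c=2). Cache: [melon(c=1) eel(c=2) bee(c=4) dog(c=6)]
  16. access melon: HIT, count now 2. Cache: [eel(c=2) melon(c=2) bee(c=4) dog(c=6)]
  17. access mango: MISS, evict eel(c=2). Cache: [mango(c=1) melon(c=2) bee(c=4) dog(c=6)]
  18. access melon: HIT, count now 3. Cache: [mango(c=1) melon(c=3) bee(c=4) dog(c=6)]
  19. access melon: HIT, count now 4. Cache: [mango(c=1) bee(c=4) melon(c=4) dog(c=6)]
Total: 13 hits, 6 misses, 2 evictions

Answer: bee dog mango melon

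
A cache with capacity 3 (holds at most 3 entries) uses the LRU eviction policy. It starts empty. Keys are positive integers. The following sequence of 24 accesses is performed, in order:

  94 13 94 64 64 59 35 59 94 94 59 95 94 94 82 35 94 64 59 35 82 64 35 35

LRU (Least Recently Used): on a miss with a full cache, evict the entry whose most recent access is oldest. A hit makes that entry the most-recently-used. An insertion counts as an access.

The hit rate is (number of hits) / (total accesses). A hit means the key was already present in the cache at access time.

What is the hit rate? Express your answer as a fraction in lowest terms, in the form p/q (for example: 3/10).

LRU simulation (capacity=3):
  1. access 94: MISS. Cache (LRU->MRU): [94]
  2. access 13: MISS. Cache (LRU->MRU): [94 13]
  3. access 94: HIT. Cache (LRU->MRU): [13 94]
  4. access 64: MISS. Cache (LRU->MRU): [13 94 64]
  5. access 64: HIT. Cache (LRU->MRU): [13 94 64]
  6. access 59: MISS, evict 13. Cache (LRU->MRU): [94 64 59]
  7. access 35: MISS, evict 94. Cache (LRU->MRU): [64 59 35]
  8. access 59: HIT. Cache (LRU->MRU): [64 35 59]
  9. access 94: MISS, evict 64. Cache (LRU->MRU): [35 59 94]
  10. access 94: HIT. Cache (LRU->MRU): [35 59 94]
  11. access 59: HIT. Cache (LRU->MRU): [35 94 59]
  12. access 95: MISS, evict 35. Cache (LRU->MRU): [94 59 95]
  13. access 94: HIT. Cache (LRU->MRU): [59 95 94]
  14. access 94: HIT. Cache (LRU->MRU): [59 95 94]
  15. access 82: MISS, evict 59. Cache (LRU->MRU): [95 94 82]
  16. access 35: MISS, evict 95. Cache (LRU->MRU): [94 82 35]
  17. access 94: HIT. Cache (LRU->MRU): [82 35 94]
  18. access 64: MISS, evict 82. Cache (LRU->MRU): [35 94 64]
  19. access 59: MISS, evict 35. Cache (LRU->MRU): [94 64 59]
  20. access 35: MISS, evict 94. Cache (LRU->MRU): [64 59 35]
  21. access 82: MISS, evict 64. Cache (LRU->MRU): [59 35 82]
  22. access 64: MISS, evict 59. Cache (LRU->MRU): [35 82 64]
  23. access 35: HIT. Cache (LRU->MRU): [82 64 35]
  24. access 35: HIT. Cache (LRU->MRU): [82 64 35]
Total: 10 hits, 14 misses, 11 evictions

Hit rate = 10/24 = 5/12

Answer: 5/12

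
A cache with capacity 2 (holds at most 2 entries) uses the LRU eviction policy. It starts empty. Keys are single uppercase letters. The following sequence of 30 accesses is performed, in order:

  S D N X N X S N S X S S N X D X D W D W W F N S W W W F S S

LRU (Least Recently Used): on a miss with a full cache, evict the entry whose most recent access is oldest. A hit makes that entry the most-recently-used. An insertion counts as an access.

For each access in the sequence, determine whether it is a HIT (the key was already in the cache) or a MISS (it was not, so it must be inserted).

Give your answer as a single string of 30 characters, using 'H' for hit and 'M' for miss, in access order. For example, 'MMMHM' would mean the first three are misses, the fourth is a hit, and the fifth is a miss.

Answer: MMMMHHMMHMHHMMMHHMHHHMMMMHHMMH

Derivation:
LRU simulation (capacity=2):
  1. access S: MISS. Cache (LRU->MRU): [S]
  2. access D: MISS. Cache (LRU->MRU): [S D]
  3. access N: MISS, evict S. Cache (LRU->MRU): [D N]
  4. access X: MISS, evict D. Cache (LRU->MRU): [N X]
  5. access N: HIT. Cache (LRU->MRU): [X N]
  6. access X: HIT. Cache (LRU->MRU): [N X]
  7. access S: MISS, evict N. Cache (LRU->MRU): [X S]
  8. access N: MISS, evict X. Cache (LRU->MRU): [S N]
  9. access S: HIT. Cache (LRU->MRU): [N S]
  10. access X: MISS, evict N. Cache (LRU->MRU): [S X]
  11. access S: HIT. Cache (LRU->MRU): [X S]
  12. access S: HIT. Cache (LRU->MRU): [X S]
  13. access N: MISS, evict X. Cache (LRU->MRU): [S N]
  14. access X: MISS, evict S. Cache (LRU->MRU): [N X]
  15. access D: MISS, evict N. Cache (LRU->MRU): [X D]
  16. access X: HIT. Cache (LRU->MRU): [D X]
  17. access D: HIT. Cache (LRU->MRU): [X D]
  18. access W: MISS, evict X. Cache (LRU->MRU): [D W]
  19. access D: HIT. Cache (LRU->MRU): [W D]
  20. access W: HIT. Cache (LRU->MRU): [D W]
  21. access W: HIT. Cache (LRU->MRU): [D W]
  22. access F: MISS, evict D. Cache (LRU->MRU): [W F]
  23. access N: MISS, evict W. Cache (LRU->MRU): [F N]
  24. access S: MISS, evict F. Cache (LRU->MRU): [N S]
  25. access W: MISS, evict N. Cache (LRU->MRU): [S W]
  26. access W: HIT. Cache (LRU->MRU): [S W]
  27. access W: HIT. Cache (LRU->MRU): [S W]
  28. access F: MISS, evict S. Cache (LRU->MRU): [W F]
  29. access S: MISS, evict W. Cache (LRU->MRU): [F S]
  30. access S: HIT. Cache (LRU->MRU): [F S]
Total: 13 hits, 17 misses, 15 evictions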